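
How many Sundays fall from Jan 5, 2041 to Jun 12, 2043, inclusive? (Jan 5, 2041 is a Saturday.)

Jan 5, 2041 is a Saturday; the first Sunday on or after it is Jan 6, 2041 (1 day later).
From Jan 6, 2041 to Jun 12, 2043: 359 + 365 + 163 = 887 days (rest of 2041, 2042, to Jun 12, 2043 in 2043).
887 ÷ 7 = 126 full weeks with remainder 5, so 126 more Sundays after the first → 127.

127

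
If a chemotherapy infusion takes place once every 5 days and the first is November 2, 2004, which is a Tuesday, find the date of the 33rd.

April 11, 2005

The 33rd occurrence is 32 intervals after the first: 32 × 5 = 160 days after November 2, 2004.
November has 30 days — 28 days to the end of November leaves 132.
December has 31 days (101 left).
January has 31 days (70 left).
February has 28 days (42 left).
March has 31 days (11 left).
11 days into April → April 11, 2005.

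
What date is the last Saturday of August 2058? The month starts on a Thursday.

2058-08-31

August 2058 begins on a Thursday, so the first Saturday is August 3 (2 days later).
August 2058 has 31 days. Adding weeks: 3, 10, 17, 24, 31 — the last one ≤ 31 is the 31st.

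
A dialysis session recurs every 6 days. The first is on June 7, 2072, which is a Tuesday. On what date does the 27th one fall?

The 27th occurrence is 26 intervals after the first: 26 × 6 = 156 days after June 7, 2072.
June has 30 days — 23 days to the end of June leaves 133.
July has 31 days (102 left).
August has 31 days (71 left).
September has 30 days (41 left).
October has 31 days (10 left).
10 days into November → November 10, 2072.

November 10, 2072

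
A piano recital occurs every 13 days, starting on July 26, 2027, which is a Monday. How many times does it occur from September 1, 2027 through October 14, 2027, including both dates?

Occurrences land 13·i days after July 26, 2027 for i = 0, 1, 2, …
September 1, 2027 is 37 days after the start; 37 ÷ 13 = 2 remainder 11; since the remainder is 11, round up to i = 3. First occurrence in the window: #4 on September 3, 2027 (3×13 = 39 days in).
October 14, 2027 is 80 days after the start; 80 ÷ 13 = 6 remainder 2. Last occurrence in the window: #7 on October 12, 2027.
Occurrences #4 through #7: 4 in total.

4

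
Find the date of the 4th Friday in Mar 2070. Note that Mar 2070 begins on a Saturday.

Mar 2070 begins on a Saturday, so the first Friday is Mar 7 (6 days later).
The 4th Friday is 3 weeks later: 7 + 21 = 28.

Mar 28, 2070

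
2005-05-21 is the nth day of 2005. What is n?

141

Days in months before May: 31 + 28 + 31 + 30 = 120.
Plus 21 days into May → day 141.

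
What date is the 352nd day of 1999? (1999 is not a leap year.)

1999-12-18

January has 31 days (352 − 31 = 321 remain).
February has 28 days (321 − 28 = 293 remain).
March has 31 days (293 − 31 = 262 remain).
April has 30 days (262 − 30 = 232 remain).
May has 31 days (232 − 31 = 201 remain).
June has 30 days (201 − 30 = 171 remain).
July has 31 days (171 − 31 = 140 remain).
August has 31 days (140 − 31 = 109 remain).
September has 30 days (109 − 30 = 79 remain).
October has 31 days (79 − 31 = 48 remain).
November has 30 days (48 − 30 = 18 remain).
18 into December → December 18.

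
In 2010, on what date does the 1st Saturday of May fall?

The first Saturday of May 2010 is May 1.

May 1, 2010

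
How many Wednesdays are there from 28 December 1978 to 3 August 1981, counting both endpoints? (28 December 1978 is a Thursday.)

135

28 December 1978 is a Thursday; the first Wednesday on or after it is 3 January 1979 (6 days later).
From 3 January 1979 to 3 August 1981: 362 + 366 + 215 = 943 days (rest of 1979, 1980, to 3 August 1981 in 1981).
943 ÷ 7 = 134 full weeks with remainder 5, so 134 more Wednesdays after the first → 135.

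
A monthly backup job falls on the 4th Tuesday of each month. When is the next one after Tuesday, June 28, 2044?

June 2044 starts on a Wednesday; its first Tuesday is the 7th, so the 4th Tuesday is the 28th — June 28, 2044.
That is not after June 28, 2044, so look at July 2044.
July 2044 starts on a Friday; its first Tuesday is the 5th, so the 4th Tuesday is the 26th — July 26, 2044.

July 26, 2044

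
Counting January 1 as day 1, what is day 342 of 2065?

2065-12-08

January has 31 days (342 − 31 = 311 remain).
February has 28 days (311 − 28 = 283 remain).
March has 31 days (283 − 31 = 252 remain).
April has 30 days (252 − 30 = 222 remain).
May has 31 days (222 − 31 = 191 remain).
June has 30 days (191 − 30 = 161 remain).
July has 31 days (161 − 31 = 130 remain).
August has 31 days (130 − 31 = 99 remain).
September has 30 days (99 − 30 = 69 remain).
October has 31 days (69 − 31 = 38 remain).
November has 30 days (38 − 30 = 8 remain).
8 into December → December 8.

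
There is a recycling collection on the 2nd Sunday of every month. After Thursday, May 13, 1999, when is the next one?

May 1999 starts on a Saturday; its first Sunday is the 2nd, so the 2nd Sunday is the 9th — May 9, 1999.
That is not after May 13, 1999, so look at Jun 1999.
Jun 1999 starts on a Tuesday; its first Sunday is the 6th, so the 2nd Sunday is the 13th — Jun 13, 1999.

Jun 13, 1999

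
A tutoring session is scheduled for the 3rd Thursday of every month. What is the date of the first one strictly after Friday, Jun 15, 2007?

Jun 2007 starts on a Friday; its first Thursday is the 7th, so the 3rd Thursday is the 21st — Jun 21, 2007.
Jun 21, 2007 is after Jun 15, 2007, so that is the next one.

Jun 21, 2007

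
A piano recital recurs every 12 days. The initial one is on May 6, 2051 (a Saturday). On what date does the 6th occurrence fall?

The 6th occurrence is 5 intervals after the first: 5 × 12 = 60 days after May 6, 2051.
May has 31 days — 25 days to the end of May leaves 35.
June has 30 days (5 left).
5 days into July → July 5, 2051.

July 5, 2051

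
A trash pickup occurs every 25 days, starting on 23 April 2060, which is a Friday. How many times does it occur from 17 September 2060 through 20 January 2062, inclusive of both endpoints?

20

Occurrences land 25·i days after 23 April 2060 for i = 0, 1, 2, …
17 September 2060 is 147 days after the start; 147 ÷ 25 = 5 remainder 22; since the remainder is 22, round up to i = 6. First occurrence in the window: #7 on 20 September 2060 (6×25 = 150 days in).
20 January 2062 is 637 days after the start; 637 ÷ 25 = 25 remainder 12. Last occurrence in the window: #26 on 8 January 2062.
Occurrences #7 through #26: 20 in total.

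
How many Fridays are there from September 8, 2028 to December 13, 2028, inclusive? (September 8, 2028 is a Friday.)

September 8, 2028 is a Friday; the first Friday on or after it is September 8, 2028.
From September 8, 2028 to December 13, 2028: 22 + 31 + 30 + 13 = 96 days (rest of September, October, November, December).
96 ÷ 7 = 13 full weeks with remainder 5, so 13 more Fridays after the first → 14.

14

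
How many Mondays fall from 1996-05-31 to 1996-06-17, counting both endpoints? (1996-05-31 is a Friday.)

3

1996-05-31 is a Friday; the first Monday on or after it is 1996-06-03 (3 days later).
From 1996-06-03 to 1996-06-17 is 17 − 3 = 14 days.
14 ÷ 7 = 2 full weeks with remainder 0, so 2 more Mondays after the first → 3.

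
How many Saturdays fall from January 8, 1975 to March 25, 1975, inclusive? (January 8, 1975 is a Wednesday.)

January 8, 1975 is a Wednesday; the first Saturday on or after it is January 11, 1975 (3 days later).
From January 11, 1975 to March 25, 1975: 20 + 28 + 25 = 73 days (rest of January, February, March).
73 ÷ 7 = 10 full weeks with remainder 3, so 10 more Saturdays after the first → 11.

11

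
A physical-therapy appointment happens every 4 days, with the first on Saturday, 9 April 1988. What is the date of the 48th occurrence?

The 48th occurrence is 47 intervals after the first: 47 × 4 = 188 days after 9 April 1988.
April has 30 days — 21 days to the end of April leaves 167.
May has 31 days (136 left).
June has 30 days (106 left).
July has 31 days (75 left).
August has 31 days (44 left).
September has 30 days (14 left).
14 days into October → 14 October 1988.

14 October 1988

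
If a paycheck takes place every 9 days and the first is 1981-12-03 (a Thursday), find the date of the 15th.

The 15th occurrence is 14 intervals after the first: 14 × 9 = 126 days after 1981-12-03.
December has 31 days — 28 days to the end of December leaves 98.
January has 31 days (67 left).
February has 28 days (39 left).
March has 31 days (8 left).
8 days into April → 1982-04-08.

1982-04-08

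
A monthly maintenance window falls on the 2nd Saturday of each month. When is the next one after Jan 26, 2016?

Feb 13, 2016

Jan 2016 starts on a Friday; its first Saturday is the 2nd, so the 2nd Saturday is the 9th — Jan 9, 2016.
That is not after Jan 26, 2016, so look at Feb 2016.
Feb 2016 starts on a Monday; its first Saturday is the 6th, so the 2nd Saturday is the 13th — Feb 13, 2016.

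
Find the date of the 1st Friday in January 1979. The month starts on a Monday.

January 1979 begins on a Monday, so the first Friday is January 5 (4 days later).

1979-01-05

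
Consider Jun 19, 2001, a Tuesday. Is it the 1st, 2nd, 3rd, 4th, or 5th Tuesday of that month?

Day 19 falls in week ⌈19/7⌉ of the month.
Days 1–7 hold the 1st Tuesday, 8–14 the 2nd, 15–21 the 3rd, 22–28 the 4th, 29–31 the 5th.
19 is in the range for the 3rd.

3rd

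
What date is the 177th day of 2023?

2023-06-26

January has 31 days (177 − 31 = 146 remain).
February has 28 days (146 − 28 = 118 remain).
March has 31 days (118 − 31 = 87 remain).
April has 30 days (87 − 30 = 57 remain).
May has 31 days (57 − 31 = 26 remain).
26 into June → June 26.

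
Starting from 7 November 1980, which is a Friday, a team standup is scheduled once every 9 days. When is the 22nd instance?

The 22nd occurrence is 21 intervals after the first: 21 × 9 = 189 days after 7 November 1980.
November has 30 days — 23 days to the end of November leaves 166.
December has 31 days (135 left).
January has 31 days (104 left).
February has 28 days (76 left).
March has 31 days (45 left).
April has 30 days (15 left).
15 days into May → 15 May 1981.

15 May 1981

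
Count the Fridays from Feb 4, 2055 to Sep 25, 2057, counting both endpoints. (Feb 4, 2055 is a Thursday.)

138

Feb 4, 2055 is a Thursday; the first Friday on or after it is Feb 5, 2055 (1 day later).
From Feb 5, 2055 to Sep 25, 2057: 329 + 366 + 268 = 963 days (rest of 2055, 2056, to Sep 25, 2057 in 2057).
963 ÷ 7 = 137 full weeks with remainder 4, so 137 more Fridays after the first → 138.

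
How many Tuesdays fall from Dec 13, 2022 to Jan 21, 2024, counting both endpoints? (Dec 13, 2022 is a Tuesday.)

58

Dec 13, 2022 is a Tuesday; the first Tuesday on or after it is Dec 13, 2022.
From Dec 13, 2022 to Jan 21, 2024: 18 + 365 + 21 = 404 days (rest of 2022, 2023, to Jan 21, 2024 in 2024).
404 ÷ 7 = 57 full weeks with remainder 5, so 57 more Tuesdays after the first → 58.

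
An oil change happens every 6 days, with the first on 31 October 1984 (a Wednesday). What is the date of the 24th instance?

18 March 1985

The 24th occurrence is 23 intervals after the first: 23 × 6 = 138 days after 31 October 1984.
October has 31 days — 0 days to the end of October leaves 138.
November has 30 days (108 left).
December has 31 days (77 left).
January has 31 days (46 left).
February has 28 days (18 left).
18 days into March → 18 March 1985.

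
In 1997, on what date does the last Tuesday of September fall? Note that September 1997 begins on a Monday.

September 1997 begins on a Monday, so the first Tuesday is September 2 (1 day later).
September 1997 has 30 days. Adding weeks: 2, 9, 16, 23, 30 — the last one ≤ 30 is the 30th.

30 September 1997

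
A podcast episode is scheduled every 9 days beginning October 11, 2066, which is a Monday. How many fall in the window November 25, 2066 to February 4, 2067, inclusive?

8

Occurrences land 9·i days after October 11, 2066 for i = 0, 1, 2, …
November 25, 2066 is 45 days after the start; 45 ÷ 9 = 5 remainder 0. First occurrence in the window: #6 on November 25, 2066 (5×9 = 45 days in).
February 4, 2067 is 116 days after the start; 116 ÷ 9 = 12 remainder 8. Last occurrence in the window: #13 on January 27, 2067.
Occurrences #6 through #13: 8 in total.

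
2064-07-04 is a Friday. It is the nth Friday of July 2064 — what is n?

1st

Day 4 falls in week ⌈4/7⌉ of the month.
Days 1–7 hold the 1st Friday, 8–14 the 2nd, 15–21 the 3rd, 22–28 the 4th, 29–31 the 5th.
4 is in the range for the 1st.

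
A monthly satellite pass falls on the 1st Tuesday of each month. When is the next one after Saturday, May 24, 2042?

Jun 3, 2042

May 2042 starts on a Thursday, so its 1st Tuesday is May 6, 2042 (5 days in).
That is not after May 24, 2042, so look at Jun 2042.
Jun 2042 starts on a Sunday, so its 1st Tuesday is Jun 3, 2042 (2 days in).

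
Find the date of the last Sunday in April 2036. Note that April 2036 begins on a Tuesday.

2036-04-27

April 2036 begins on a Tuesday, so the first Sunday is April 6 (5 days later).
April 2036 has 30 days. Adding weeks: 6, 13, 20, 27 — the last one ≤ 30 is the 27th.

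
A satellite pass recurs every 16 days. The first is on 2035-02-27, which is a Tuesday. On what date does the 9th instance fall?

The 9th occurrence is 8 intervals after the first: 8 × 16 = 128 days after 2035-02-27.
February has 28 days — 1 day to the end of February leaves 127.
March has 31 days (96 left).
April has 30 days (66 left).
May has 31 days (35 left).
June has 30 days (5 left).
5 days into July → 2035-07-05.

2035-07-05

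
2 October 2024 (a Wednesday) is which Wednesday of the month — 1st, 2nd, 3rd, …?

1st

Day 2 falls in week ⌈2/7⌉ of the month.
Days 1–7 hold the 1st Wednesday, 8–14 the 2nd, 15–21 the 3rd, 22–28 the 4th, 29–31 the 5th.
2 is in the range for the 1st.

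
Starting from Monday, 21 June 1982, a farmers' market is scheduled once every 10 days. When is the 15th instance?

The 15th occurrence is 14 intervals after the first: 14 × 10 = 140 days after 21 June 1982.
June has 30 days — 9 days to the end of June leaves 131.
July has 31 days (100 left).
August has 31 days (69 left).
September has 30 days (39 left).
October has 31 days (8 left).
8 days into November → 8 November 1982.

8 November 1982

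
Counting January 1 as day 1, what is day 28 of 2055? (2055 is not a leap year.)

28 into Jan → Jan 28.

Jan 28, 2055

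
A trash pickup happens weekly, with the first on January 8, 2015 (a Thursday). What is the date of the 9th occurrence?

The 9th occurrence is 8 intervals after the first: 8 × 7 = 56 days after January 8, 2015.
January has 31 days — 23 days to the end of January leaves 33.
February has 28 days (5 left).
5 days into March → March 5, 2015.

March 5, 2015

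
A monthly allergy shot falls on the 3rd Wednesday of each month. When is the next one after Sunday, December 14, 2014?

December 17, 2014

December 2014 starts on a Monday; its first Wednesday is the 3rd, so the 3rd Wednesday is the 17th — December 17, 2014.
December 17, 2014 is after December 14, 2014, so that is the next one.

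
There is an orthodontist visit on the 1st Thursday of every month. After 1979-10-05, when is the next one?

October 1979 starts on a Monday, so its 1st Thursday is 1979-10-04 (3 days in).
That is not after 1979-10-05, so look at November 1979.
November 1979 starts on a Thursday, so its 1st Thursday is 1979-11-01.

1979-11-01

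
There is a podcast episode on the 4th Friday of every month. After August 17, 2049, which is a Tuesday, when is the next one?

August 27, 2049

August 2049 starts on a Sunday; its first Friday is the 6th, so the 4th Friday is the 27th — August 27, 2049.
August 27, 2049 is after August 17, 2049, so that is the next one.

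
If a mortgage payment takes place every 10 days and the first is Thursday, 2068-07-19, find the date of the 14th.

The 14th occurrence is 13 intervals after the first: 13 × 10 = 130 days after 2068-07-19.
July has 31 days — 12 days to the end of July leaves 118.
August has 31 days (87 left).
September has 30 days (57 left).
October has 31 days (26 left).
26 days into November → 2068-11-26.

2068-11-26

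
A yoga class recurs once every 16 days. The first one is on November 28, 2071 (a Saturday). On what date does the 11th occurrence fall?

May 6, 2072

The 11th occurrence is 10 intervals after the first: 10 × 16 = 160 days after November 28, 2071.
November has 30 days — 2 days to the end of November leaves 158.
December has 31 days (127 left).
January has 31 days (96 left).
February has 29 days (67 left).
March has 31 days (36 left).
April has 30 days (6 left).
6 days into May → May 6, 2072.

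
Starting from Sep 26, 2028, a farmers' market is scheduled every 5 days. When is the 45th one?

May 4, 2029

The 45th occurrence is 44 intervals after the first: 44 × 5 = 220 days after Sep 26, 2028.
Sep has 30 days — 4 days to the end of Sep leaves 216.
Oct has 31 days (185 left).
Nov has 30 days (155 left).
Dec has 31 days (124 left).
Jan has 31 days (93 left).
Feb has 28 days (65 left).
Mar has 31 days (34 left).
Apr has 30 days (4 left).
4 days into May → May 4, 2029.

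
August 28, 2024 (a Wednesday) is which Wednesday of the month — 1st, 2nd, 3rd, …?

4th

Day 28 falls in week ⌈28/7⌉ of the month.
Days 1–7 hold the 1st Wednesday, 8–14 the 2nd, 15–21 the 3rd, 22–28 the 4th, 29–31 the 5th.
28 is in the range for the 4th.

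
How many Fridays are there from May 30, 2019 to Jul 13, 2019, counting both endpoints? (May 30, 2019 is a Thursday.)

May 30, 2019 is a Thursday; the first Friday on or after it is May 31, 2019 (1 day later).
From May 31, 2019 to Jul 13, 2019: 0 + 30 + 13 = 43 days (rest of May, Jun, Jul).
43 ÷ 7 = 6 full weeks with remainder 1, so 6 more Fridays after the first → 7.

7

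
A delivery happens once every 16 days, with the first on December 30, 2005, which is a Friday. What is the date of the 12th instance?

June 24, 2006

The 12th occurrence is 11 intervals after the first: 11 × 16 = 176 days after December 30, 2005.
December has 31 days — 1 day to the end of December leaves 175.
January has 31 days (144 left).
February has 28 days (116 left).
March has 31 days (85 left).
April has 30 days (55 left).
May has 31 days (24 left).
24 days into June → June 24, 2006.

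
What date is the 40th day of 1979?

Jan has 31 days (40 − 31 = 9 remain).
9 into Feb → Feb 9.

Feb 9, 1979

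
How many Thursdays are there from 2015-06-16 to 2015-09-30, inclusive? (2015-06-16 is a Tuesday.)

2015-06-16 is a Tuesday; the first Thursday on or after it is 2015-06-18 (2 days later).
From 2015-06-18 to 2015-09-30: 12 + 31 + 31 + 30 = 104 days (rest of June, July, August, September).
104 ÷ 7 = 14 full weeks with remainder 6, so 14 more Thursdays after the first → 15.

15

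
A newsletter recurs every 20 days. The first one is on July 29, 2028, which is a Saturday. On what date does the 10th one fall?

The 10th occurrence is 9 intervals after the first: 9 × 20 = 180 days after July 29, 2028.
July has 31 days — 2 days to the end of July leaves 178.
August has 31 days (147 left).
September has 30 days (117 left).
October has 31 days (86 left).
November has 30 days (56 left).
December has 31 days (25 left).
25 days into January → January 25, 2029.

January 25, 2029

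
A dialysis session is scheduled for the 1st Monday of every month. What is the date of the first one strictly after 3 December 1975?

December 1975 starts on a Monday, so its 1st Monday is 1 December 1975.
That is not after 3 December 1975, so look at January 1976.
January 1976 starts on a Thursday, so its 1st Monday is 5 January 1976 (4 days in).

5 January 1976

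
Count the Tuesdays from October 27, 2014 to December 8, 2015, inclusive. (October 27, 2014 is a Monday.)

October 27, 2014 is a Monday; the first Tuesday on or after it is October 28, 2014 (1 day later).
From October 28, 2014 to December 8, 2015: 64 + 342 = 406 days (rest of 2014, to December 8, 2015 in 2015).
406 ÷ 7 = 58 full weeks with remainder 0, so 58 more Tuesdays after the first → 59.

59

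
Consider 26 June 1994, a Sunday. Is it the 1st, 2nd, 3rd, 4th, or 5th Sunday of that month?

Day 26 falls in week ⌈26/7⌉ of the month.
Days 1–7 hold the 1st Sunday, 8–14 the 2nd, 15–21 the 3rd, 22–28 the 4th, 29–31 the 5th.
26 is in the range for the 4th.

4th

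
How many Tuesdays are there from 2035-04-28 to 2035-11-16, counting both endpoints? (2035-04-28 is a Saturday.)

29

2035-04-28 is a Saturday; the first Tuesday on or after it is 2035-05-01 (3 days later).
From 2035-05-01 to 2035-11-16: 30 + 30 + 31 + 31 + 30 + 31 + 16 = 199 days (rest of May, June, July, August, September, October, November).
199 ÷ 7 = 28 full weeks with remainder 3, so 28 more Tuesdays after the first → 29.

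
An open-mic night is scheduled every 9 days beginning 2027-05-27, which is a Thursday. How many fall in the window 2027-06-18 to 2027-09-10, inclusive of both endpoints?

Occurrences land 9·i days after 2027-05-27 for i = 0, 1, 2, …
2027-06-18 is 22 days after the start; 22 ÷ 9 = 2 remainder 4; since the remainder is 4, round up to i = 3. First occurrence in the window: #4 on 2027-06-23 (3×9 = 27 days in).
2027-09-10 is 106 days after the start; 106 ÷ 9 = 11 remainder 7. Last occurrence in the window: #12 on 2027-09-03.
Occurrences #4 through #12: 9 in total.

9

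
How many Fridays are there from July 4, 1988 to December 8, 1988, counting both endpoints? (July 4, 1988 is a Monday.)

July 4, 1988 is a Monday; the first Friday on or after it is July 8, 1988 (4 days later).
From July 8, 1988 to December 8, 1988: 23 + 31 + 30 + 31 + 30 + 8 = 153 days (rest of July, August, September, October, November, December).
153 ÷ 7 = 21 full weeks with remainder 6, so 21 more Fridays after the first → 22.

22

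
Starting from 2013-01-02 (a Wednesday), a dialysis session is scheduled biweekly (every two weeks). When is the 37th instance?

The 37th occurrence is 36 intervals after the first: 36 × 14 = 504 days after 2013-01-02.
January has 31 days — 29 days to the end of January leaves 475.
From end of January to end of 2013 is 334 days (141 left).
January has 31 days (110 left).
February has 28 days (82 left).
March has 31 days (51 left).
April has 30 days (21 left).
21 days into May → 2014-05-21.

2014-05-21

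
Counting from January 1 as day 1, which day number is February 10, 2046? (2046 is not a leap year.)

Days in months before February: 31 = 31.
Plus 10 days into February → day 41.

41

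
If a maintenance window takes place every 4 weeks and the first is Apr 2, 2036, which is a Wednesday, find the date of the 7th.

The 7th occurrence is 6 intervals after the first: 6 × 28 = 168 days after Apr 2, 2036.
Apr has 30 days — 28 days to the end of Apr leaves 140.
May has 31 days (109 left).
Jun has 30 days (79 left).
Jul has 31 days (48 left).
Aug has 31 days (17 left).
17 days into Sep → Sep 17, 2036.

Sep 17, 2036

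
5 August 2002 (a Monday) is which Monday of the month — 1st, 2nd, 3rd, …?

1st

Day 5 falls in week ⌈5/7⌉ of the month.
Days 1–7 hold the 1st Monday, 8–14 the 2nd, 15–21 the 3rd, 22–28 the 4th, 29–31 the 5th.
5 is in the range for the 1st.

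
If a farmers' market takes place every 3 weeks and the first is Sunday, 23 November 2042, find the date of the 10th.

31 May 2043

The 10th occurrence is 9 intervals after the first: 9 × 21 = 189 days after 23 November 2042.
November has 30 days — 7 days to the end of November leaves 182.
December has 31 days (151 left).
January has 31 days (120 left).
February has 28 days (92 left).
March has 31 days (61 left).
April has 30 days (31 left).
31 days into May → 31 May 2043.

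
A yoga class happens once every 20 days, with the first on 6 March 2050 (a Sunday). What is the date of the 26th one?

The 26th occurrence is 25 intervals after the first: 25 × 20 = 500 days after 6 March 2050.
March has 31 days — 25 days to the end of March leaves 475.
From end of March to end of 2050 is 275 days (200 left).
January has 31 days (169 left).
February has 28 days (141 left).
March has 31 days (110 left).
April has 30 days (80 left).
May has 31 days (49 left).
June has 30 days (19 left).
19 days into July → 19 July 2051.

19 July 2051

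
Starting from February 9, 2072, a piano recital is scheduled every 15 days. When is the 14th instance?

The 14th occurrence is 13 intervals after the first: 13 × 15 = 195 days after February 9, 2072.
February has 29 days — 20 days to the end of February leaves 175.
March has 31 days (144 left).
April has 30 days (114 left).
May has 31 days (83 left).
June has 30 days (53 left).
July has 31 days (22 left).
22 days into August → August 22, 2072.

August 22, 2072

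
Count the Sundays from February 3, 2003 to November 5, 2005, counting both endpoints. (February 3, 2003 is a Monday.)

143

February 3, 2003 is a Monday; the first Sunday on or after it is February 9, 2003 (6 days later).
From February 9, 2003 to November 5, 2005: 325 + 366 + 309 = 1000 days (rest of 2003, 2004, to November 5, 2005 in 2005).
1000 ÷ 7 = 142 full weeks with remainder 6, so 142 more Sundays after the first → 143.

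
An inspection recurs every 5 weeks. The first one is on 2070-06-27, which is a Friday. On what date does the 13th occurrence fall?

2071-08-21

The 13th occurrence is 12 intervals after the first: 12 × 35 = 420 days after 2070-06-27.
June has 30 days — 3 days to the end of June leaves 417.
From end of June to end of 2070 is 184 days (233 left).
January has 31 days (202 left).
February has 28 days (174 left).
March has 31 days (143 left).
April has 30 days (113 left).
May has 31 days (82 left).
June has 30 days (52 left).
July has 31 days (21 left).
21 days into August → 2071-08-21.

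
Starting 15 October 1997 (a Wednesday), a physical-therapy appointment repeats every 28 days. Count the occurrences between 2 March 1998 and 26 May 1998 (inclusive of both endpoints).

3

Occurrences land 28·i days after 15 October 1997 for i = 0, 1, 2, …
2 March 1998 is 138 days after the start; 138 ÷ 28 = 4 remainder 26; since the remainder is 26, round up to i = 5. First occurrence in the window: #6 on 4 March 1998 (5×28 = 140 days in).
26 May 1998 is 223 days after the start; 223 ÷ 28 = 7 remainder 27. Last occurrence in the window: #8 on 29 April 1998.
Occurrences #6 through #8: 3 in total.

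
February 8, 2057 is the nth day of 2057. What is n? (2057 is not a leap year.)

39

Days in months before February: 31 = 31.
Plus 8 days into February → day 39.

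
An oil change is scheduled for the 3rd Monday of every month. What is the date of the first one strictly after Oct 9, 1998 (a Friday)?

Oct 1998 starts on a Thursday; its first Monday is the 5th, so the 3rd Monday is the 19th — Oct 19, 1998.
Oct 19, 1998 is after Oct 9, 1998, so that is the next one.

Oct 19, 1998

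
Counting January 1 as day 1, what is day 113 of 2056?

January has 31 days (113 − 31 = 82 remain).
February has 29 days (82 − 29 = 53 remain).
March has 31 days (53 − 31 = 22 remain).
22 into April → April 22.

2056-04-22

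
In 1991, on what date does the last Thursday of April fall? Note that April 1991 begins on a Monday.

April 1991 begins on a Monday, so the first Thursday is April 4 (3 days later).
April 1991 has 30 days. Adding weeks: 4, 11, 18, 25 — the last one ≤ 30 is the 25th.

25 April 1991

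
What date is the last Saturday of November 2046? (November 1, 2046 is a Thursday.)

November 2046 begins on a Thursday, so the first Saturday is November 3 (2 days later).
November 2046 has 30 days. Adding weeks: 3, 10, 17, 24 — the last one ≤ 30 is the 24th.

November 24, 2046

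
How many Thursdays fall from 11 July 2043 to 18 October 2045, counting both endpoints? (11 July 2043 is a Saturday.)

118

11 July 2043 is a Saturday; the first Thursday on or after it is 16 July 2043 (5 days later).
From 16 July 2043 to 18 October 2045: 168 + 366 + 291 = 825 days (rest of 2043, 2044, to 18 October 2045 in 2045).
825 ÷ 7 = 117 full weeks with remainder 6, so 117 more Thursdays after the first → 118.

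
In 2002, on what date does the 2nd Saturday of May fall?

The first Saturday of May 2002 is May 4.
The 2nd Saturday is 1 weeks later: 4 + 7 = 11.

2002-05-11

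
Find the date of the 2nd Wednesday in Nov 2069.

Nov 13, 2069

Nov 2069 begins on a Friday, so the first Wednesday is Nov 6 (5 days later).
The 2nd Wednesday is 1 weeks later: 6 + 7 = 13.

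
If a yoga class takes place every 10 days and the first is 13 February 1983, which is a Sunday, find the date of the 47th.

18 May 1984

The 47th occurrence is 46 intervals after the first: 46 × 10 = 460 days after 13 February 1983.
February has 28 days — 15 days to the end of February leaves 445.
From end of February to end of 1983 is 306 days (139 left).
January has 31 days (108 left).
February has 29 days (79 left).
March has 31 days (48 left).
April has 30 days (18 left).
18 days into May → 18 May 1984.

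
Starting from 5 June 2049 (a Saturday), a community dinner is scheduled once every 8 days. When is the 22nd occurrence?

The 22nd occurrence is 21 intervals after the first: 21 × 8 = 168 days after 5 June 2049.
June has 30 days — 25 days to the end of June leaves 143.
July has 31 days (112 left).
August has 31 days (81 left).
September has 30 days (51 left).
October has 31 days (20 left).
20 days into November → 20 November 2049.

20 November 2049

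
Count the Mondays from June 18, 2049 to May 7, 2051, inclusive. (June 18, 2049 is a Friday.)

June 18, 2049 is a Friday; the first Monday on or after it is June 21, 2049 (3 days later).
From June 21, 2049 to May 7, 2051: 193 + 365 + 127 = 685 days (rest of 2049, 2050, to May 7, 2051 in 2051).
685 ÷ 7 = 97 full weeks with remainder 6, so 97 more Mondays after the first → 98.

98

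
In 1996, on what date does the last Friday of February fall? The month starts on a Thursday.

23 February 1996

February 1996 begins on a Thursday, so the first Friday is February 2 (1 day later).
February 1996 has 29 days. Adding weeks: 2, 9, 16, 23 — the last one ≤ 29 is the 23rd.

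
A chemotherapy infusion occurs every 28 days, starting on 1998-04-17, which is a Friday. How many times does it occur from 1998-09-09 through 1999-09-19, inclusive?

13

Occurrences land 28·i days after 1998-04-17 for i = 0, 1, 2, …
1998-09-09 is 145 days after the start; 145 ÷ 28 = 5 remainder 5; since the remainder is 5, round up to i = 6. First occurrence in the window: #7 on 1998-10-02 (6×28 = 168 days in).
1999-09-19 is 520 days after the start; 520 ÷ 28 = 18 remainder 16. Last occurrence in the window: #19 on 1999-09-03.
Occurrences #7 through #19: 13 in total.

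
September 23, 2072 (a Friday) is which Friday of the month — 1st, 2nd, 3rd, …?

Day 23 falls in week ⌈23/7⌉ of the month.
Days 1–7 hold the 1st Friday, 8–14 the 2nd, 15–21 the 3rd, 22–28 the 4th, 29–31 the 5th.
23 is in the range for the 4th.

4th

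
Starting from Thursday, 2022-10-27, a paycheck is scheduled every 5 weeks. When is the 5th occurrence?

2023-03-16

The 5th occurrence is 4 intervals after the first: 4 × 35 = 140 days after 2022-10-27.
October has 31 days — 4 days to the end of October leaves 136.
November has 30 days (106 left).
December has 31 days (75 left).
January has 31 days (44 left).
February has 28 days (16 left).
16 days into March → 2023-03-16.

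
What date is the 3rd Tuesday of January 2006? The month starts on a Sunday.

17 January 2006

January 2006 begins on a Sunday, so the first Tuesday is January 3 (2 days later).
The 3rd Tuesday is 2 weeks later: 3 + 14 = 17.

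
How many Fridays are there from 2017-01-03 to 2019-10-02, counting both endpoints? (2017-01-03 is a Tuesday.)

2017-01-03 is a Tuesday; the first Friday on or after it is 2017-01-06 (3 days later).
From 2017-01-06 to 2019-10-02: 359 + 365 + 275 = 999 days (rest of 2017, 2018, to 2019-10-02 in 2019).
999 ÷ 7 = 142 full weeks with remainder 5, so 142 more Fridays after the first → 143.

143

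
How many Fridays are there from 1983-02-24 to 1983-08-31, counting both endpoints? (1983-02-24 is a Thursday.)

1983-02-24 is a Thursday; the first Friday on or after it is 1983-02-25 (1 day later).
From 1983-02-25 to 1983-08-31: 3 + 31 + 30 + 31 + 30 + 31 + 31 = 187 days (rest of February, March, April, May, June, July, August).
187 ÷ 7 = 26 full weeks with remainder 5, so 26 more Fridays after the first → 27.

27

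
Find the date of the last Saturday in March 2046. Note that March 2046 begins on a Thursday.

31 March 2046

March 2046 begins on a Thursday, so the first Saturday is March 3 (2 days later).
March 2046 has 31 days. Adding weeks: 3, 10, 17, 24, 31 — the last one ≤ 31 is the 31st.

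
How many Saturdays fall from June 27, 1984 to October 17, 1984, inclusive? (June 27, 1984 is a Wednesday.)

June 27, 1984 is a Wednesday; the first Saturday on or after it is June 30, 1984 (3 days later).
From June 30, 1984 to October 17, 1984: 0 + 31 + 31 + 30 + 17 = 109 days (rest of June, July, August, September, October).
109 ÷ 7 = 15 full weeks with remainder 4, so 15 more Saturdays after the first → 16.

16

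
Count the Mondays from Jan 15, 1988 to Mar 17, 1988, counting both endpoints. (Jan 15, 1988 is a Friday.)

9

Jan 15, 1988 is a Friday; the first Monday on or after it is Jan 18, 1988 (3 days later).
From Jan 18, 1988 to Mar 17, 1988: 13 + 29 + 17 = 59 days (rest of Jan, Feb, Mar).
59 ÷ 7 = 8 full weeks with remainder 3, so 8 more Mondays after the first → 9.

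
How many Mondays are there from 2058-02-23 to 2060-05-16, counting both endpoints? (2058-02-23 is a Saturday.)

116

2058-02-23 is a Saturday; the first Monday on or after it is 2058-02-25 (2 days later).
From 2058-02-25 to 2060-05-16: 309 + 365 + 137 = 811 days (rest of 2058, 2059, to 2060-05-16 in 2060).
811 ÷ 7 = 115 full weeks with remainder 6, so 115 more Mondays after the first → 116.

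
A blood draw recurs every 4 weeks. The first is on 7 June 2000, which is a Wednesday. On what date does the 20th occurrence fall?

21 November 2001

The 20th occurrence is 19 intervals after the first: 19 × 28 = 532 days after 7 June 2000.
June has 30 days — 23 days to the end of June leaves 509.
From end of June to end of 2000 is 184 days (325 left).
January has 31 days (294 left).
February has 28 days (266 left).
March has 31 days (235 left).
April has 30 days (205 left).
May has 31 days (174 left).
June has 30 days (144 left).
July has 31 days (113 left).
August has 31 days (82 left).
September has 30 days (52 left).
October has 31 days (21 left).
21 days into November → 21 November 2001.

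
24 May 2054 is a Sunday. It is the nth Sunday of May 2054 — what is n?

Day 24 falls in week ⌈24/7⌉ of the month.
Days 1–7 hold the 1st Sunday, 8–14 the 2nd, 15–21 the 3rd, 22–28 the 4th, 29–31 the 5th.
24 is in the range for the 4th.

4th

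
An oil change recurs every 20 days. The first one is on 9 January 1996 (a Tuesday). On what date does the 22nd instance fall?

4 March 1997

The 22nd occurrence is 21 intervals after the first: 21 × 20 = 420 days after 9 January 1996.
January has 31 days — 22 days to the end of January leaves 398.
February has 29 days (369 left).
March has 31 days (338 left).
April has 30 days (308 left).
May has 31 days (277 left).
June has 30 days (247 left).
July has 31 days (216 left).
August has 31 days (185 left).
September has 30 days (155 left).
October has 31 days (124 left).
November has 30 days (94 left).
December has 31 days (63 left).
January has 31 days (32 left).
February has 28 days (4 left).
4 days into March → 4 March 1997.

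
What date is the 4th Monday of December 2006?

25 December 2006

December 2006 begins on a Friday, so the first Monday is December 4 (3 days later).
The 4th Monday is 3 weeks later: 4 + 21 = 25.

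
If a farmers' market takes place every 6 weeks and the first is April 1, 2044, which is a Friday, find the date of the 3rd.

The 3rd occurrence is 2 intervals after the first: 2 × 42 = 84 days after April 1, 2044.
April has 30 days — 29 days to the end of April leaves 55.
May has 31 days (24 left).
24 days into June → June 24, 2044.

June 24, 2044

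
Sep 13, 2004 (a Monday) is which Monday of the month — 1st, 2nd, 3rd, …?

2nd

Day 13 falls in week ⌈13/7⌉ of the month.
Days 1–7 hold the 1st Monday, 8–14 the 2nd, 15–21 the 3rd, 22–28 the 4th, 29–31 the 5th.
13 is in the range for the 2nd.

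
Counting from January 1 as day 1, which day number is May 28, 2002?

148

Days in months before May: 31 + 28 + 31 + 30 = 120.
Plus 28 days into May → day 148.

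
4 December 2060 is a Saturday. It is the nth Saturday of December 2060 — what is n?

1st

Day 4 falls in week ⌈4/7⌉ of the month.
Days 1–7 hold the 1st Saturday, 8–14 the 2nd, 15–21 the 3rd, 22–28 the 4th, 29–31 the 5th.
4 is in the range for the 1st.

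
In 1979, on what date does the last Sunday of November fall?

1979-11-25

The first Sunday of November 1979 is November 4.
November 1979 has 30 days. Adding weeks: 4, 11, 18, 25 — the last one ≤ 30 is the 25th.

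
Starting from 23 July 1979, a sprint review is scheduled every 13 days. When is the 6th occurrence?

The 6th occurrence is 5 intervals after the first: 5 × 13 = 65 days after 23 July 1979.
July has 31 days — 8 days to the end of July leaves 57.
August has 31 days (26 left).
26 days into September → 26 September 1979.

26 September 1979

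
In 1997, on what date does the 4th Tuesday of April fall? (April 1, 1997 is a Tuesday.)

22 April 1997

April 1997 begins on a Tuesday, so the first Tuesday is April 1.
The 4th Tuesday is 3 weeks later: 1 + 21 = 22.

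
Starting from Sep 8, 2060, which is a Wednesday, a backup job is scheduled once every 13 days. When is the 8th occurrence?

The 8th occurrence is 7 intervals after the first: 7 × 13 = 91 days after Sep 8, 2060.
Sep has 30 days — 22 days to the end of Sep leaves 69.
Oct has 31 days (38 left).
Nov has 30 days (8 left).
8 days into Dec → Dec 8, 2060.

Dec 8, 2060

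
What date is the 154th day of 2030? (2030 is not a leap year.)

3 June 2030

January has 31 days (154 − 31 = 123 remain).
February has 28 days (123 − 28 = 95 remain).
March has 31 days (95 − 31 = 64 remain).
April has 30 days (64 − 30 = 34 remain).
May has 31 days (34 − 31 = 3 remain).
3 into June → June 3.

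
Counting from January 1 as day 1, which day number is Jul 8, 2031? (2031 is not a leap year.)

189

Days in months before Jul: 31 + 28 + 31 + 30 + 31 + 30 = 181.
Plus 8 days into Jul → day 189.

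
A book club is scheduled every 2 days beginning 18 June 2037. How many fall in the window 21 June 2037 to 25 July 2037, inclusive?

Occurrences land 2·i days after 18 June 2037 for i = 0, 1, 2, …
21 June 2037 is 3 days after the start; 3 ÷ 2 = 1 remainder 1; since the remainder is 1, round up to i = 2. First occurrence in the window: #3 on 22 June 2037 (2×2 = 4 days in).
25 July 2037 is 37 days after the start; 37 ÷ 2 = 18 remainder 1. Last occurrence in the window: #19 on 24 July 2037.
Occurrences #3 through #19: 17 in total.

17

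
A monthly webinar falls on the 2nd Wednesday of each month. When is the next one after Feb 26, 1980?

Feb 1980 starts on a Friday; its first Wednesday is the 6th, so the 2nd Wednesday is the 13th — Feb 13, 1980.
That is not after Feb 26, 1980, so look at Mar 1980.
Mar 1980 starts on a Saturday; its first Wednesday is the 5th, so the 2nd Wednesday is the 12th — Mar 12, 1980.

Mar 12, 1980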